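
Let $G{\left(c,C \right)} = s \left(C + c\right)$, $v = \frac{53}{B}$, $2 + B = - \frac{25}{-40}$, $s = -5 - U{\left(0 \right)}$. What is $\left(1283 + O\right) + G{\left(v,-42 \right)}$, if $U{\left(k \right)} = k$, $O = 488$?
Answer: $\frac{23911}{11} \approx 2173.7$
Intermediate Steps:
$s = -5$ ($s = -5 - 0 = -5 + 0 = -5$)
$B = - \frac{11}{8}$ ($B = -2 - \frac{25}{-40} = -2 - - \frac{5}{8} = -2 + \frac{5}{8} = - \frac{11}{8} \approx -1.375$)
$v = - \frac{424}{11}$ ($v = \frac{53}{- \frac{11}{8}} = 53 \left(- \frac{8}{11}\right) = - \frac{424}{11} \approx -38.545$)
$G{\left(c,C \right)} = - 5 C - 5 c$ ($G{\left(c,C \right)} = - 5 \left(C + c\right) = - 5 C - 5 c$)
$\left(1283 + O\right) + G{\left(v,-42 \right)} = \left(1283 + 488\right) - - \frac{4430}{11} = 1771 + \left(210 + \frac{2120}{11}\right) = 1771 + \frac{4430}{11} = \frac{23911}{11}$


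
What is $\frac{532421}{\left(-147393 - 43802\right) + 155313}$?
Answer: $- \frac{532421}{35882} \approx -14.838$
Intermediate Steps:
$\frac{532421}{\left(-147393 - 43802\right) + 155313} = \frac{532421}{-191195 + 155313} = \frac{532421}{-35882} = 532421 \left(- \frac{1}{35882}\right) = - \frac{532421}{35882}$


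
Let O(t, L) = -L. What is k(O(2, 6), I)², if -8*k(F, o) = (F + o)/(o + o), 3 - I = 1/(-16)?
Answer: 2209/614656 ≈ 0.0035939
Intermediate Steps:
I = 49/16 (I = 3 - 1/(-16) = 3 - 1*(-1/16) = 3 + 1/16 = 49/16 ≈ 3.0625)
k(F, o) = -(F + o)/(16*o) (k(F, o) = -(F + o)/(8*(o + o)) = -(F + o)/(8*(2*o)) = -(F + o)*1/(2*o)/8 = -(F + o)/(16*o))
k(O(2, 6), I)² = ((-(-1)*6 - 1*49/16)/(16*(49/16)))² = ((1/16)*(16/49)*(-1*(-6) - 49/16))² = ((1/16)*(16/49)*(6 - 49/16))² = ((1/16)*(16/49)*(47/16))² = (47/784)² = 2209/614656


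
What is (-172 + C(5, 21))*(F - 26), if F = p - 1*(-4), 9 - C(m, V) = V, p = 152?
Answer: -23920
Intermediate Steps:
C(m, V) = 9 - V
F = 156 (F = 152 - 1*(-4) = 152 + 4 = 156)
(-172 + C(5, 21))*(F - 26) = (-172 + (9 - 1*21))*(156 - 26) = (-172 + (9 - 21))*130 = (-172 - 12)*130 = -184*130 = -23920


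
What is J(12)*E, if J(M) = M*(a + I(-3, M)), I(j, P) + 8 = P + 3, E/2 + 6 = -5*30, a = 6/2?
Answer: -37440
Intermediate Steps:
a = 3 (a = 6*(½) = 3)
E = -312 (E = -12 + 2*(-5*30) = -12 + 2*(-150) = -12 - 300 = -312)
I(j, P) = -5 + P (I(j, P) = -8 + (P + 3) = -8 + (3 + P) = -5 + P)
J(M) = M*(-2 + M) (J(M) = M*(3 + (-5 + M)) = M*(-2 + M))
J(12)*E = (12*(-2 + 12))*(-312) = (12*10)*(-312) = 120*(-312) = -37440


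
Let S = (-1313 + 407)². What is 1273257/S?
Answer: 141473/91204 ≈ 1.5512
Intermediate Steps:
S = 820836 (S = (-906)² = 820836)
1273257/S = 1273257/820836 = 1273257*(1/820836) = 141473/91204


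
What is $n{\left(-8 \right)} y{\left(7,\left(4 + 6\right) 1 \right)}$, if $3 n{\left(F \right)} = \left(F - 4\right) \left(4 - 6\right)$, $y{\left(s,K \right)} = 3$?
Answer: $24$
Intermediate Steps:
$n{\left(F \right)} = \frac{8}{3} - \frac{2 F}{3}$ ($n{\left(F \right)} = \frac{\left(F - 4\right) \left(4 - 6\right)}{3} = \frac{\left(-4 + F\right) \left(-2\right)}{3} = \frac{8 - 2 F}{3} = \frac{8}{3} - \frac{2 F}{3}$)
$n{\left(-8 \right)} y{\left(7,\left(4 + 6\right) 1 \right)} = \left(\frac{8}{3} - - \frac{16}{3}\right) 3 = \left(\frac{8}{3} + \frac{16}{3}\right) 3 = 8 \cdot 3 = 24$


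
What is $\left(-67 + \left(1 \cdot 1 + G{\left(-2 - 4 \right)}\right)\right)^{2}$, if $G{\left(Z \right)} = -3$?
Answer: $4761$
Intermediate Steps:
$\left(-67 + \left(1 \cdot 1 + G{\left(-2 - 4 \right)}\right)\right)^{2} = \left(-67 + \left(1 \cdot 1 - 3\right)\right)^{2} = \left(-67 + \left(1 - 3\right)\right)^{2} = \left(-67 - 2\right)^{2} = \left(-69\right)^{2} = 4761$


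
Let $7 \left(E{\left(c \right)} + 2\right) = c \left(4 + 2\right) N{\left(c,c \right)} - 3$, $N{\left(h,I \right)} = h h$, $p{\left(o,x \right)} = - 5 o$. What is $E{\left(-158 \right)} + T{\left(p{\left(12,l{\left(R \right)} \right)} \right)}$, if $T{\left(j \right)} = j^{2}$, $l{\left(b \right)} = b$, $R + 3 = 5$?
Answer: $- \frac{23640689}{7} \approx -3.3772 \cdot 10^{6}$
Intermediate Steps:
$R = 2$ ($R = -3 + 5 = 2$)
$N{\left(h,I \right)} = h^{2}$
$E{\left(c \right)} = - \frac{17}{7} + \frac{6 c^{3}}{7}$ ($E{\left(c \right)} = -2 + \frac{c \left(4 + 2\right) c^{2} - 3}{7} = -2 + \frac{c 6 c^{2} - 3}{7} = -2 + \frac{6 c^{3} - 3}{7} = -2 + \frac{-3 + 6 c^{3}}{7} = -2 + \left(- \frac{3}{7} + \frac{6 c^{3}}{7}\right) = - \frac{17}{7} + \frac{6 c^{3}}{7}$)
$E{\left(-158 \right)} + T{\left(p{\left(12,l{\left(R \right)} \right)} \right)} = \left(- \frac{17}{7} + \frac{6 \left(-158\right)^{3}}{7}\right) + \left(\left(-5\right) 12\right)^{2} = \left(- \frac{17}{7} + \frac{6}{7} \left(-3944312\right)\right) + \left(-60\right)^{2} = \left(- \frac{17}{7} - \frac{23665872}{7}\right) + 3600 = - \frac{23665889}{7} + 3600 = - \frac{23640689}{7}$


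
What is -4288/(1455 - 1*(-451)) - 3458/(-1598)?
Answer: -65319/761447 ≈ -0.085783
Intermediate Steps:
-4288/(1455 - 1*(-451)) - 3458/(-1598) = -4288/(1455 + 451) - 3458*(-1/1598) = -4288/1906 + 1729/799 = -4288*1/1906 + 1729/799 = -2144/953 + 1729/799 = -65319/761447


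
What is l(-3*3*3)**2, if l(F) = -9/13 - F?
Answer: 116964/169 ≈ 692.09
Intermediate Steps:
l(F) = -9/13 - F (l(F) = -9*1/13 - F = -9/13 - F)
l(-3*3*3)**2 = (-9/13 - (-3*3)*3)**2 = (-9/13 - (-9)*3)**2 = (-9/13 - 1*(-27))**2 = (-9/13 + 27)**2 = (342/13)**2 = 116964/169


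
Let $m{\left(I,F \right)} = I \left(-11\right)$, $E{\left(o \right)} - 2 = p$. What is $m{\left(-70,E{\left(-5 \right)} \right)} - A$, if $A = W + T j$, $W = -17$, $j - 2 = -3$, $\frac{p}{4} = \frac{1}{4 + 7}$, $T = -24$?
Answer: $763$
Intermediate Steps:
$p = \frac{4}{11}$ ($p = \frac{4}{4 + 7} = \frac{4}{11} \approx 0.36364$)
$E{\left(o \right)} = \frac{26}{11}$ ($E{\left(o \right)} = 2 + \frac{4}{11} = \frac{26}{11}$)
$j = -1$ ($j = 2 - 3 = -1$)
$m{\left(I,F \right)} = - 11 I$
$A = 7$ ($A = -17 - -24 = -17 + 24 = 7$)
$m{\left(-70,E{\left(-5 \right)} \right)} - A = \left(-11\right) \left(-70\right) - 7 = 770 - 7 = 763$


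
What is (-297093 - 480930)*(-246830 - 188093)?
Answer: 338380097229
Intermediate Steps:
(-297093 - 480930)*(-246830 - 188093) = -778023*(-434923) = 338380097229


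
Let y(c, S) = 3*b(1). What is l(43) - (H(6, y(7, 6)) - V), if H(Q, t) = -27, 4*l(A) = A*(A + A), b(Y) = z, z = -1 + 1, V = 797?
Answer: 3497/2 ≈ 1748.5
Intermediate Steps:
z = 0
b(Y) = 0
l(A) = A²/2 (l(A) = (A*(A + A))/4 = (A*(2*A))/4 = (2*A²)/4 = A²/2)
y(c, S) = 0 (y(c, S) = 3*0 = 0)
l(43) - (H(6, y(7, 6)) - V) = (½)*43² - (-27 - 1*797) = (½)*1849 - (-27 - 797) = 1849/2 - 1*(-824) = 1849/2 + 824 = 3497/2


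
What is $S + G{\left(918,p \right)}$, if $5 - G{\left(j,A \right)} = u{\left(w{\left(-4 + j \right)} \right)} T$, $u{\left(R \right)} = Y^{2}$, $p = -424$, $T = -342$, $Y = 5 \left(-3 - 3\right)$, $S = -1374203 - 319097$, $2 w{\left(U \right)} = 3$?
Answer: $-1385495$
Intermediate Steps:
$w{\left(U \right)} = \frac{3}{2}$ ($w{\left(U \right)} = \frac{1}{2} \cdot 3 = \frac{3}{2}$)
$S = -1693300$
$Y = -30$ ($Y = 5 \left(-6\right) = -30$)
$u{\left(R \right)} = 900$ ($u{\left(R \right)} = \left(-30\right)^{2} = 900$)
$G{\left(j,A \right)} = 307805$ ($G{\left(j,A \right)} = 5 - 900 \left(-342\right) = 5 - -307800 = 5 + 307800 = 307805$)
$S + G{\left(918,p \right)} = -1693300 + 307805 = -1385495$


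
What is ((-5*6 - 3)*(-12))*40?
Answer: 15840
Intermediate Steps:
((-5*6 - 3)*(-12))*40 = ((-30 - 3)*(-12))*40 = -33*(-12)*40 = 396*40 = 15840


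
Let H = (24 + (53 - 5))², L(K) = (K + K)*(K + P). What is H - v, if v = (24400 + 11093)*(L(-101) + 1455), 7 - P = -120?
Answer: 134772105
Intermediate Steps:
P = 127 (P = 7 - 1*(-120) = 7 + 120 = 127)
L(K) = 2*K*(127 + K) (L(K) = (K + K)*(K + 127) = (2*K)*(127 + K) = 2*K*(127 + K))
H = 5184 (H = (24 + 48)² = 72² = 5184)
v = -134766921 (v = (24400 + 11093)*(2*(-101)*(127 - 101) + 1455) = 35493*(2*(-101)*26 + 1455) = 35493*(-5252 + 1455) = 35493*(-3797) = -134766921)
H - v = 5184 - 1*(-134766921) = 5184 + 134766921 = 134772105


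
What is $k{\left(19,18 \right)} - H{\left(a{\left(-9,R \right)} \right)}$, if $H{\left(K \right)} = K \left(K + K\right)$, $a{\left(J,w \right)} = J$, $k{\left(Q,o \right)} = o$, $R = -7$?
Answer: $-144$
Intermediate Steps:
$H{\left(K \right)} = 2 K^{2}$ ($H{\left(K \right)} = K 2 K = 2 K^{2}$)
$k{\left(19,18 \right)} - H{\left(a{\left(-9,R \right)} \right)} = 18 - 2 \left(-9\right)^{2} = 18 - 2 \cdot 81 = 18 - 162 = -144$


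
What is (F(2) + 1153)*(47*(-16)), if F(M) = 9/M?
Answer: -870440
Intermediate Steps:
(F(2) + 1153)*(47*(-16)) = (9/2 + 1153)*(47*(-16)) = (9*(½) + 1153)*(-752) = (9/2 + 1153)*(-752) = (2315/2)*(-752) = -870440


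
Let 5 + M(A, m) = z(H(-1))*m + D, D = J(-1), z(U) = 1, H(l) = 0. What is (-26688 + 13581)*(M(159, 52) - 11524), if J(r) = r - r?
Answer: 150429039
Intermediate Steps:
J(r) = 0
D = 0
M(A, m) = -5 + m (M(A, m) = -5 + (1*m + 0) = -5 + (m + 0) = -5 + m)
(-26688 + 13581)*(M(159, 52) - 11524) = (-26688 + 13581)*((-5 + 52) - 11524) = -13107*(47 - 11524) = -13107*(-11477) = 150429039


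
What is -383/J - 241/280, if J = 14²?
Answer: -5517/1960 ≈ -2.8148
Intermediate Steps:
J = 196
-383/J - 241/280 = -383/196 - 241/280 = -5517/1960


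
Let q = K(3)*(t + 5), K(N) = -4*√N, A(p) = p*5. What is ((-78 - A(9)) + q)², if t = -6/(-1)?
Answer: 20937 + 10824*√3 ≈ 39685.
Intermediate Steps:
A(p) = 5*p
t = 6 (t = -6*(-1) = 6)
q = -44*√3 (q = (-4*√3)*(6 + 5) = -4*√3*11 = -44*√3 ≈ -76.210)
((-78 - A(9)) + q)² = ((-78 - 5*9) - 44*√3)² = ((-78 - 1*45) - 44*√3)² = ((-78 - 45) - 44*√3)² = (-123 - 44*√3)²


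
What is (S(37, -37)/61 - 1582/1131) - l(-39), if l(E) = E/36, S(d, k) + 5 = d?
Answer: 57721/275964 ≈ 0.20916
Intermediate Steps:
S(d, k) = -5 + d
l(E) = E/36 (l(E) = E*(1/36) = E/36)
(S(37, -37)/61 - 1582/1131) - l(-39) = ((-5 + 37)/61 - 1582/1131) - (-39)/36 = (32*(1/61) - 1582*1/1131) - 1*(-13/12) = (32/61 - 1582/1131) + 13/12 = -60310/68991 + 13/12 = 57721/275964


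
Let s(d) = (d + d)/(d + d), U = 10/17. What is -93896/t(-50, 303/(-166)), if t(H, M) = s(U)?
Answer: -93896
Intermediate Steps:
U = 10/17 (U = 10*(1/17) = 10/17 ≈ 0.58823)
s(d) = 1 (s(d) = (2*d)/((2*d)) = (2*d)*(1/(2*d)) = 1)
t(H, M) = 1
-93896/t(-50, 303/(-166)) = -93896/1 = -93896*1 = -93896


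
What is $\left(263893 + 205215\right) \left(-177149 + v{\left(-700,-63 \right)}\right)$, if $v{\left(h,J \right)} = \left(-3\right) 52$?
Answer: $-83175193940$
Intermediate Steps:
$v{\left(h,J \right)} = -156$
$\left(263893 + 205215\right) \left(-177149 + v{\left(-700,-63 \right)}\right) = \left(263893 + 205215\right) \left(-177149 - 156\right) = 469108 \left(-177305\right) = -83175193940$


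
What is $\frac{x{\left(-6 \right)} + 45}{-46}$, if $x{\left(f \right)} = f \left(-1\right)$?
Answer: $- \frac{51}{46} \approx -1.1087$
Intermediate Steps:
$x{\left(f \right)} = - f$
$\frac{x{\left(-6 \right)} + 45}{-46} = \frac{\left(-1\right) \left(-6\right) + 45}{-46} = - \frac{6 + 45}{46} = \left(- \frac{1}{46}\right) 51 = - \frac{51}{46}$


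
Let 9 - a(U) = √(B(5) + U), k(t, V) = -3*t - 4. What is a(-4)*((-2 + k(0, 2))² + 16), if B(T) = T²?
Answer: 468 - 52*√21 ≈ 229.71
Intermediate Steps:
k(t, V) = -4 - 3*t
a(U) = 9 - √(25 + U) (a(U) = 9 - √(5² + U) = 9 - √(25 + U))
a(-4)*((-2 + k(0, 2))² + 16) = (9 - √(25 - 4))*((-2 + (-4 - 3*0))² + 16) = (9 - √21)*((-2 + (-4 + 0))² + 16) = (9 - √21)*((-2 - 4)² + 16) = (9 - √21)*((-6)² + 16) = (9 - √21)*(36 + 16) = (9 - √21)*52 = 468 - 52*√21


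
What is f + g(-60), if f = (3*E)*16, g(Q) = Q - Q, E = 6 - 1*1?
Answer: 240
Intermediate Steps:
E = 5 (E = 6 - 1 = 5)
g(Q) = 0
f = 240 (f = (3*5)*16 = 15*16 = 240)
f + g(-60) = 240 + 0 = 240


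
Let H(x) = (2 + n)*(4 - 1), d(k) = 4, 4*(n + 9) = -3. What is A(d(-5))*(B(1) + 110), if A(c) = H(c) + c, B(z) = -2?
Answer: -2079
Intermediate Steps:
n = -39/4 (n = -9 + (¼)*(-3) = -9 - ¾ = -39/4 ≈ -9.7500)
H(x) = -93/4 (H(x) = (2 - 39/4)*(4 - 1) = -31/4*3 = -93/4)
A(c) = -93/4 + c
A(d(-5))*(B(1) + 110) = (-93/4 + 4)*(-2 + 110) = -77/4*108 = -2079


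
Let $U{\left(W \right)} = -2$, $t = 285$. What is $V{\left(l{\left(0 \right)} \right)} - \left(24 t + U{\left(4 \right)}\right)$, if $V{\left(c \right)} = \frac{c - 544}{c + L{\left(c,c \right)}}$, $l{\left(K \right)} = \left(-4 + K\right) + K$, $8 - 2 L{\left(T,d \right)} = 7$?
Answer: $- \frac{46770}{7} \approx -6681.4$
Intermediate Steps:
$L{\left(T,d \right)} = \frac{1}{2}$ ($L{\left(T,d \right)} = 4 - \frac{7}{2} = \frac{1}{2}$)
$l{\left(K \right)} = -4 + 2 K$
$V{\left(c \right)} = \frac{-544 + c}{\frac{1}{2} + c}$ ($V{\left(c \right)} = \frac{c - 544}{c + \frac{1}{2}} = \frac{-544 + c}{\frac{1}{2} + c}$)
$V{\left(l{\left(0 \right)} \right)} - \left(24 t + U{\left(4 \right)}\right) = \frac{2 \left(-544 + \left(-4 + 2 \cdot 0\right)\right)}{1 + 2 \left(-4 + 2 \cdot 0\right)} - \left(24 \cdot 285 - 2\right) = \frac{2 \left(-544 + \left(-4 + 0\right)\right)}{1 + 2 \left(-4 + 0\right)} - \left(6840 - 2\right) = \frac{2 \left(-544 - 4\right)}{1 + 2 \left(-4\right)} - 6838 = 2 \frac{1}{1 - 8} \left(-548\right) - 6838 = 2 \frac{1}{-7} \left(-548\right) - 6838 = 2 \left(- \frac{1}{7}\right) \left(-548\right) - 6838 = \frac{1096}{7} - 6838 = - \frac{46770}{7}$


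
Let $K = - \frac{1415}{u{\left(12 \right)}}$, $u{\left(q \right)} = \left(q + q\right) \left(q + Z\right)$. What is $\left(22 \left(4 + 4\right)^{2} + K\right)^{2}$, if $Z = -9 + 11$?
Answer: $\frac{222475418929}{112896} \approx 1.9706 \cdot 10^{6}$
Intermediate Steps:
$Z = 2$
$u{\left(q \right)} = 2 q \left(2 + q\right)$ ($u{\left(q \right)} = \left(q + q\right) \left(q + 2\right) = 2 q \left(2 + q\right)$)
$K = - \frac{1415}{336}$ ($K = - \frac{1415}{2 \cdot 12 \left(2 + 12\right)} = - \frac{1415}{2 \cdot 12 \cdot 14} = - \frac{1415}{336} \approx -4.2113$)
$\left(22 \left(4 + 4\right)^{2} + K\right)^{2} = \left(22 \left(4 + 4\right)^{2} - \frac{1415}{336}\right)^{2} = \left(22 \cdot 8^{2} - \frac{1415}{336}\right)^{2} = \left(22 \cdot 64 - \frac{1415}{336}\right)^{2} = \left(1408 - \frac{1415}{336}\right)^{2} = \left(\frac{471673}{336}\right)^{2} = \frac{222475418929}{112896}$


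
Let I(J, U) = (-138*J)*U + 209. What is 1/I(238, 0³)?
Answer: 1/209 ≈ 0.0047847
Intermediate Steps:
I(J, U) = 209 - 138*J*U (I(J, U) = -138*J*U + 209 = 209 - 138*J*U)
1/I(238, 0³) = 1/(209 - 138*238*0³) = 1/(209 - 138*238*0) = 1/(209 + 0) = 1/209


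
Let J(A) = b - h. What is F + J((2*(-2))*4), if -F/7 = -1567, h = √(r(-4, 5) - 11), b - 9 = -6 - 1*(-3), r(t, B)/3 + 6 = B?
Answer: 10975 - I*√14 ≈ 10975.0 - 3.7417*I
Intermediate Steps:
r(t, B) = -18 + 3*B
b = 6 (b = 9 + (-6 - 1*(-3)) = 9 + (-6 + 3) = 9 - 3 = 6)
h = I*√14 (h = √((-18 + 3*5) - 11) = √((-18 + 15) - 11) = √(-3 - 11) = √(-14) = I*√14 ≈ 3.7417*I)
J(A) = 6 - I*√14
F = 10969 (F = -7*(-1567) = 10969)
F + J((2*(-2))*4) = 10969 + (6 - I*√14) = 10975 - I*√14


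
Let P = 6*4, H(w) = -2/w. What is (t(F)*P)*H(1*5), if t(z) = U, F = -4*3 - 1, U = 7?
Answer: -336/5 ≈ -67.200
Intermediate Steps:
F = -13 (F = -12 - 1 = -13)
P = 24
t(z) = 7
(t(F)*P)*H(1*5) = (7*24)*(-2/(1*5)) = 168*(-2/5) = 168*(-2*⅕) = 168*(-⅖) = -336/5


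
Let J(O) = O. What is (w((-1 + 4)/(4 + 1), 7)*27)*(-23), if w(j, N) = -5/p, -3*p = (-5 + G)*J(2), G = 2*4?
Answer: -3105/2 ≈ -1552.5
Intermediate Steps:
G = 8
p = -2 (p = -(-5 + 8)*2/3 = -2 ≈ -2.0000)
w(j, N) = 5/2 (w(j, N) = -5/(-2) = -5*(-1/2) = 5/2)
(w((-1 + 4)/(4 + 1), 7)*27)*(-23) = ((5/2)*27)*(-23) = (135/2)*(-23) = -3105/2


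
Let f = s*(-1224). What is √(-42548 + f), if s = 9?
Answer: 2*I*√13391 ≈ 231.44*I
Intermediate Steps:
f = -11016 (f = 9*(-1224) = -11016)
√(-42548 + f) = √(-42548 - 11016) = √(-53564) = 2*I*√13391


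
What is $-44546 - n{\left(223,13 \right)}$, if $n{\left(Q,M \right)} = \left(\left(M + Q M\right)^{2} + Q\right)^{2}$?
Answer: $-71909840365635$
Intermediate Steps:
$n{\left(Q,M \right)} = \left(Q + \left(M + M Q\right)^{2}\right)^{2}$ ($n{\left(Q,M \right)} = \left(\left(M + M Q\right)^{2} + Q\right)^{2} = \left(Q + \left(M + M Q\right)^{2}\right)^{2}$)
$-44546 - n{\left(223,13 \right)} = -44546 - \left(223 + 13^{2} \left(1 + 223\right)^{2}\right)^{2} = -44546 - \left(223 + 169 \cdot 224^{2}\right)^{2} = -44546 - \left(223 + 169 \cdot 50176\right)^{2} = -44546 - \left(223 + 8479744\right)^{2} = -44546 - 8479967^{2} = -44546 - 71909840321089 = -71909840365635$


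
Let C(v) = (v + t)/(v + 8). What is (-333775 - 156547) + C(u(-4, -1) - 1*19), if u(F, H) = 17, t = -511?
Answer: -980815/2 ≈ -4.9041e+5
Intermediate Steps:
C(v) = (-511 + v)/(8 + v) (C(v) = (v - 511)/(v + 8) = (-511 + v)/(8 + v))
(-333775 - 156547) + C(u(-4, -1) - 1*19) = (-333775 - 156547) + (-511 + (17 - 1*19))/(8 + (17 - 1*19)) = -490322 + (-511 + (17 - 19))/(8 + (17 - 19)) = -490322 + (-511 - 2)/(8 - 2) = -490322 - 513/6 = -490322 + (⅙)*(-513) = -490322 - 171/2 = -980815/2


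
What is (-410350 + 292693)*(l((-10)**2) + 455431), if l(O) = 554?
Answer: -53649827145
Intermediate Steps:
(-410350 + 292693)*(l((-10)**2) + 455431) = (-410350 + 292693)*(554 + 455431) = -117657*455985 = -53649827145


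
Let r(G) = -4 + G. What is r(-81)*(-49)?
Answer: 4165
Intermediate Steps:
r(-81)*(-49) = (-4 - 81)*(-49) = -85*(-49) = 4165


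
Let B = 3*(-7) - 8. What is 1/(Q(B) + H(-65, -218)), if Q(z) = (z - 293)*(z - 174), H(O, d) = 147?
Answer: 1/65513 ≈ 1.5264e-5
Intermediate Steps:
B = -29 (B = -21 - 8 = -29)
Q(z) = (-293 + z)*(-174 + z)
1/(Q(B) + H(-65, -218)) = 1/((50982 + (-29)² - 467*(-29)) + 147) = 1/((50982 + 841 + 13543) + 147) = 1/(65366 + 147) = 1/65513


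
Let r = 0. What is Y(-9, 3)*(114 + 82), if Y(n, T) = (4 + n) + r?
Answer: -980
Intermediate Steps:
Y(n, T) = 4 + n (Y(n, T) = (4 + n) + 0 = 4 + n)
Y(-9, 3)*(114 + 82) = (4 - 9)*(114 + 82) = -5*196 = -980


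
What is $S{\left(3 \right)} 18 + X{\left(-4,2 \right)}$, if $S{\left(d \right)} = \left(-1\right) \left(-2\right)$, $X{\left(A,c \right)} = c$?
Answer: $38$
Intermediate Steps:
$S{\left(d \right)} = 2$
$S{\left(3 \right)} 18 + X{\left(-4,2 \right)} = 2 \cdot 18 + 2 = 36 + 2 = 38$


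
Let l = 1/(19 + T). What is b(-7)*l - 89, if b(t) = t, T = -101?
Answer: -7291/82 ≈ -88.915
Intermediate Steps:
l = -1/82 (l = 1/(19 - 101) = 1/(-82) = -1/82 ≈ -0.012195)
b(-7)*l - 89 = -7*(-1/82) - 89 = 7/82 - 89 = -7291/82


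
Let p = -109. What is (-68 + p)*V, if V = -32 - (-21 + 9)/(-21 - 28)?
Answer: 279660/49 ≈ 5707.3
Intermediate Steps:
V = -1580/49 (V = -32 - (-12)/(-49) = -32 - (-12)*(-1)/49 = -32 - 1*12/49 = -32 - 12/49 = -1580/49 ≈ -32.245)
(-68 + p)*V = (-68 - 109)*(-1580/49) = -177*(-1580/49) = 279660/49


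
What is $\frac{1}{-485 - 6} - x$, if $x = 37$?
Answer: $- \frac{18168}{491} \approx -37.002$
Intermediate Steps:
$\frac{1}{-485 - 6} - x = \frac{1}{-485 - 6} - 37 = \frac{1}{-491} - 37 = - \frac{1}{491} - 37 = - \frac{18168}{491}$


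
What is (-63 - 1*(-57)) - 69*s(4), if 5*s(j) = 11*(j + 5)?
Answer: -6861/5 ≈ -1372.2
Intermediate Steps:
s(j) = 11 + 11*j/5 (s(j) = (11*(j + 5))/5 = (11*(5 + j))/5 = (55 + 11*j)/5 = 11 + 11*j/5)
(-63 - 1*(-57)) - 69*s(4) = (-63 - 1*(-57)) - 69*(11 + (11/5)*4) = (-63 + 57) - 69*(11 + 44/5) = -6 - 69*99/5 = -6 - 6831/5 = -6861/5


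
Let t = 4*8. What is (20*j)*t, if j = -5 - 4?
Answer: -5760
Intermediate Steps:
j = -9
t = 32
(20*j)*t = (20*(-9))*32 = -180*32 = -5760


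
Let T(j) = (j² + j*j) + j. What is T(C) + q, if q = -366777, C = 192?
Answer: -292857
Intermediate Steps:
T(j) = j + 2*j² (T(j) = (j² + j²) + j = 2*j² + j = j + 2*j²)
T(C) + q = 192*(1 + 2*192) - 366777 = 192*(1 + 384) - 366777 = 192*385 - 366777 = 73920 - 366777 = -292857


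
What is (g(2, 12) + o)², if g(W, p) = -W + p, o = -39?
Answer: 841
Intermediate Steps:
g(W, p) = p - W
(g(2, 12) + o)² = ((12 - 1*2) - 39)² = ((12 - 2) - 39)² = (10 - 39)² = (-29)² = 841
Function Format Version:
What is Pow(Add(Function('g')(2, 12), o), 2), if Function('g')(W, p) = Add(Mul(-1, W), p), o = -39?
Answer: 841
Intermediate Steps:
Function('g')(W, p) = Add(p, Mul(-1, W))
Pow(Add(Function('g')(2, 12), o), 2) = Pow(Add(Add(12, Mul(-1, 2)), -39), 2) = Pow(Add(Add(12, -2), -39), 2) = Pow(Add(10, -39), 2) = Pow(-29, 2) = 841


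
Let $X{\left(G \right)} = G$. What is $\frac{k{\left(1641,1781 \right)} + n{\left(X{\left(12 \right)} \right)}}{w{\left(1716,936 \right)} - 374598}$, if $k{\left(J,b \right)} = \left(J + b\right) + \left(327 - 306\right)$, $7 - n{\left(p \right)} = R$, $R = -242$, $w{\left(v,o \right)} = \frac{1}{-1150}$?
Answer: $- \frac{4245800}{430787701} \approx -0.0098559$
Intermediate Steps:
$w{\left(v,o \right)} = - \frac{1}{1150}$
$n{\left(p \right)} = 249$ ($n{\left(p \right)} = 7 - -242 = 7 + 242 = 249$)
$k{\left(J,b \right)} = 21 + J + b$ ($k{\left(J,b \right)} = \left(J + b\right) + \left(327 - 306\right) = \left(J + b\right) + 21 = 21 + J + b$)
$\frac{k{\left(1641,1781 \right)} + n{\left(X{\left(12 \right)} \right)}}{w{\left(1716,936 \right)} - 374598} = \frac{\left(21 + 1641 + 1781\right) + 249}{- \frac{1}{1150} - 374598} = \frac{3443 + 249}{- \frac{430787701}{1150}} = 3692 \left(- \frac{1150}{430787701}\right) = - \frac{4245800}{430787701}$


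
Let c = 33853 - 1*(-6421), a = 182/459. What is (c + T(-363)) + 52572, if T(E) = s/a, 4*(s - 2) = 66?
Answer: 33812927/364 ≈ 92893.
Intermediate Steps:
s = 37/2 (s = 2 + (¼)*66 = 2 + 33/2 = 37/2 ≈ 18.500)
a = 182/459 (a = 182*(1/459) = 182/459 ≈ 0.39651)
T(E) = 16983/364 (T(E) = 37/(2*(182/459)) = (37/2)*(459/182) = 16983/364)
c = 40274 (c = 33853 + 6421 = 40274)
(c + T(-363)) + 52572 = (40274 + 16983/364) + 52572 = 14676719/364 + 52572 = 33812927/364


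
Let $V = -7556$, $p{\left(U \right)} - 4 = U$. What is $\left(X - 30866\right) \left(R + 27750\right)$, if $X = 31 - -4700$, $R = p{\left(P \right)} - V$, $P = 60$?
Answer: $-924394950$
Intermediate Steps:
$p{\left(U \right)} = 4 + U$
$R = 7620$ ($R = \left(4 + 60\right) - -7556 = 64 + 7556 = 7620$)
$X = 4731$ ($X = 31 + 4700 = 4731$)
$\left(X - 30866\right) \left(R + 27750\right) = \left(4731 - 30866\right) \left(7620 + 27750\right) = \left(-26135\right) 35370 = -924394950$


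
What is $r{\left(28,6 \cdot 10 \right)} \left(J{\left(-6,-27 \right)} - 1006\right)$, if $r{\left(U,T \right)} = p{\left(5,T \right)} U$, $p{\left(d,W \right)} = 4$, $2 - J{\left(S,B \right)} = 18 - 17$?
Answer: $-112560$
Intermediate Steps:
$J{\left(S,B \right)} = 1$ ($J{\left(S,B \right)} = 2 - \left(18 - 17\right) = 2 - 1 = 1$)
$r{\left(U,T \right)} = 4 U$
$r{\left(28,6 \cdot 10 \right)} \left(J{\left(-6,-27 \right)} - 1006\right) = 4 \cdot 28 \left(1 - 1006\right) = 112 \left(-1005\right) = -112560$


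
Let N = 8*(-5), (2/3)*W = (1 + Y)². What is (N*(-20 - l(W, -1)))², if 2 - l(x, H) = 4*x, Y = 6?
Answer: 118374400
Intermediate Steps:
W = 147/2 (W = 3*(1 + 6)²/2 = (3/2)*7² = (3/2)*49 = 147/2 ≈ 73.500)
l(x, H) = 2 - 4*x
N = -40
(N*(-20 - l(W, -1)))² = (-40*(-20 - (2 - 4*147/2)))² = (-40*(-20 - (2 - 294)))² = (-40*(-20 - 1*(-292)))² = (-40*(-20 + 292))² = (-40*272)² = (-10880)² = 118374400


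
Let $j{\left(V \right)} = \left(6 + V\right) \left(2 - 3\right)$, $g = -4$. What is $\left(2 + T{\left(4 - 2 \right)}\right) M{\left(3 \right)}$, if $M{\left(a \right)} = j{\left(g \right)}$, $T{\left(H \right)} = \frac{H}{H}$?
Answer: $-6$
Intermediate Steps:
$j{\left(V \right)} = -6 - V$ ($j{\left(V \right)} = \left(6 + V\right) \left(-1\right) = -6 - V$)
$T{\left(H \right)} = 1$
$M{\left(a \right)} = -2$ ($M{\left(a \right)} = -6 - -4 = -6 + 4 = -2$)
$\left(2 + T{\left(4 - 2 \right)}\right) M{\left(3 \right)} = \left(2 + 1\right) \left(-2\right) = 3 \left(-2\right) = -6$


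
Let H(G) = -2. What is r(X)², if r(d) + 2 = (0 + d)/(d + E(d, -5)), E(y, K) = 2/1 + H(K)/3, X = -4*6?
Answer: 256/289 ≈ 0.88581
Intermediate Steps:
X = -24
E(y, K) = 4/3 (E(y, K) = 2/1 - 2/3 = 2*1 - 2*⅓ = 2 - ⅔ = 4/3)
r(d) = -2 + d/(4/3 + d) (r(d) = -2 + (0 + d)/(d + 4/3) = -2 + d/(4/3 + d))
r(X)² = ((-8 - 3*(-24))/(4 + 3*(-24)))² = ((-8 + 72)/(4 - 72))² = (64/(-68))² = (-1/68*64)² = (-16/17)² = 256/289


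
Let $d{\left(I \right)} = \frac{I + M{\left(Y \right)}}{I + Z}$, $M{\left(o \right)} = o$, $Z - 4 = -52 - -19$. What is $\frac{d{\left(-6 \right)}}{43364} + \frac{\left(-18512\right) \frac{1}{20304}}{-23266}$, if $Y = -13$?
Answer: $\frac{1158495853}{22405298293980} \approx 5.1706 \cdot 10^{-5}$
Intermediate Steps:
$Z = -29$ ($Z = 4 - 33 = -29$)
$d{\left(I \right)} = \frac{-13 + I}{-29 + I}$ ($d{\left(I \right)} = \frac{I - 13}{I - 29} = \frac{-13 + I}{-29 + I}$)
$\frac{d{\left(-6 \right)}}{43364} + \frac{\left(-18512\right) \frac{1}{20304}}{-23266} = \frac{\frac{1}{-29 - 6} \left(-13 - 6\right)}{43364} + \frac{\left(-18512\right) \frac{1}{20304}}{-23266} = \frac{1}{-35} \left(-19\right) \frac{1}{43364} + \left(-18512\right) \frac{1}{20304} \left(- \frac{1}{23266}\right) = \left(- \frac{1}{35}\right) \left(-19\right) \frac{1}{43364} - - \frac{1157}{29524554} = \frac{19}{35} \cdot \frac{1}{43364} + \frac{1157}{29524554} = \frac{19}{1517740} + \frac{1157}{29524554} = \frac{1158495853}{22405298293980}$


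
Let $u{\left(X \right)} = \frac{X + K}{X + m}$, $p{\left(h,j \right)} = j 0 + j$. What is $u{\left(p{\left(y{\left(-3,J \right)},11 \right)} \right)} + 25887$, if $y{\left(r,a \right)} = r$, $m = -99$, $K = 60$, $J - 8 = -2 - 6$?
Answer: $\frac{2277985}{88} \approx 25886.0$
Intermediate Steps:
$J = 0$ ($J = 8 - 8 = 0$)
$p{\left(h,j \right)} = j$ ($p{\left(h,j \right)} = 0 + j = j$)
$u{\left(X \right)} = \frac{60 + X}{-99 + X}$ ($u{\left(X \right)} = \frac{X + 60}{X - 99} = \frac{60 + X}{-99 + X}$)
$u{\left(p{\left(y{\left(-3,J \right)},11 \right)} \right)} + 25887 = \frac{60 + 11}{-99 + 11} + 25887 = \frac{1}{-88} \cdot 71 + 25887 = \left(- \frac{1}{88}\right) 71 + 25887 = - \frac{71}{88} + 25887 = \frac{2277985}{88}$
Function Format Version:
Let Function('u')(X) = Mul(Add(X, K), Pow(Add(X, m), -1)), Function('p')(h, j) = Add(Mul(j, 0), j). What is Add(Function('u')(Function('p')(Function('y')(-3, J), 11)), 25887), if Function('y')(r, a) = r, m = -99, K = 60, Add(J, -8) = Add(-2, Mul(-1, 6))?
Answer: Rational(2277985, 88) ≈ 25886.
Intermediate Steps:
J = 0 (J = Add(8, Add(-2, Mul(-1, 6))) = Add(8, Add(-2, -6)) = Add(8, -8) = 0)
Function('p')(h, j) = j (Function('p')(h, j) = Add(0, j) = j)
Function('u')(X) = Mul(Pow(Add(-99, X), -1), Add(60, X)) (Function('u')(X) = Mul(Add(X, 60), Pow(Add(X, -99), -1)) = Mul(Add(60, X), Pow(Add(-99, X), -1)) = Mul(Pow(Add(-99, X), -1), Add(60, X)))
Add(Function('u')(Function('p')(Function('y')(-3, J), 11)), 25887) = Add(Mul(Pow(Add(-99, 11), -1), Add(60, 11)), 25887) = Add(Mul(Pow(-88, -1), 71), 25887) = Add(Mul(Rational(-1, 88), 71), 25887) = Add(Rational(-71, 88), 25887) = Rational(2277985, 88)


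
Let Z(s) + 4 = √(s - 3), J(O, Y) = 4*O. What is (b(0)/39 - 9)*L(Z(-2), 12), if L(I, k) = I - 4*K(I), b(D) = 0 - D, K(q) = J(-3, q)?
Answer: -396 - 9*I*√5 ≈ -396.0 - 20.125*I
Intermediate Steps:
K(q) = -12 (K(q) = 4*(-3) = -12)
b(D) = -D
Z(s) = -4 + √(-3 + s) (Z(s) = -4 + √(s - 3) = -4 + √(-3 + s))
L(I, k) = 48 + I (L(I, k) = I - 4*(-12) = I + 48 = 48 + I)
(b(0)/39 - 9)*L(Z(-2), 12) = (-1*0/39 - 9)*(48 + (-4 + √(-3 - 2))) = (0*(1/39) - 9)*(48 + (-4 + √(-5))) = (0 - 9)*(48 + (-4 + I*√5)) = -9*(44 + I*√5) = -396 - 9*I*√5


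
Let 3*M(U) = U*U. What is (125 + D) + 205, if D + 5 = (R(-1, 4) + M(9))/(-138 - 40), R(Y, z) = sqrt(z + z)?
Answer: 57823/178 - sqrt(2)/89 ≈ 324.83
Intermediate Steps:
R(Y, z) = sqrt(2)*sqrt(z) (R(Y, z) = sqrt(2*z) = sqrt(2)*sqrt(z))
M(U) = U**2/3 (M(U) = (U*U)/3 = U**2/3)
D = -917/178 - sqrt(2)/89 (D = -5 + (sqrt(2)*sqrt(4) + (1/3)*9**2)/(-138 - 40) = -5 + (sqrt(2)*2 + (1/3)*81)/(-178) = -5 + (2*sqrt(2) + 27)*(-1/178) = -5 + (27 + 2*sqrt(2))*(-1/178) = -5 + (-27/178 - sqrt(2)/89) = -917/178 - sqrt(2)/89 ≈ -5.1676)
(125 + D) + 205 = (125 + (-917/178 - sqrt(2)/89)) + 205 = (21333/178 - sqrt(2)/89) + 205 = 57823/178 - sqrt(2)/89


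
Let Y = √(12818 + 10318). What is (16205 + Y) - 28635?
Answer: -12430 + 4*√1446 ≈ -12278.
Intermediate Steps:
Y = 4*√1446 (Y = √23136 = 4*√1446 ≈ 152.11)
(16205 + Y) - 28635 = (16205 + 4*√1446) - 28635 = -12430 + 4*√1446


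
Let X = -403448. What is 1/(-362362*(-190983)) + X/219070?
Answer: -13960305757792969/7580367686501610 ≈ -1.8416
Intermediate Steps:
1/(-362362*(-190983)) + X/219070 = 1/(-362362*(-190983)) - 403448/219070 = -1/362362*(-1/190983) - 403448*1/219070 = 1/69204981846 - 201724/109535 = -13960305757792969/7580367686501610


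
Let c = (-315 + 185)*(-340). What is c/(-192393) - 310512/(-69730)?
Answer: 28329134608/6707781945 ≈ 4.2233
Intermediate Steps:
c = 44200 (c = -130*(-340) = 44200)
c/(-192393) - 310512/(-69730) = 44200/(-192393) - 310512/(-69730) = 44200*(-1/192393) - 310512*(-1/69730) = -44200/192393 + 155256/34865 = 28329134608/6707781945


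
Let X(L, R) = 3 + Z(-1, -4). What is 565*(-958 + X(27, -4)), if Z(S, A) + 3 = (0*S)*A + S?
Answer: -541835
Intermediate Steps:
Z(S, A) = -3 + S (Z(S, A) = -3 + ((0*S)*A + S) = -3 + (0*A + S) = -3 + (0 + S) = -3 + S)
X(L, R) = -1 (X(L, R) = 3 + (-3 - 1) = 3 - 4 = -1)
565*(-958 + X(27, -4)) = 565*(-958 - 1) = 565*(-959) = -541835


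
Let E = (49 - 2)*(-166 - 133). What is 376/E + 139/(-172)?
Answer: -42937/51428 ≈ -0.83490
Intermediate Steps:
E = -14053 (E = 47*(-299) = -14053)
376/E + 139/(-172) = 376/(-14053) + 139/(-172) = 376*(-1/14053) + 139*(-1/172) = -8/299 - 139/172 = -42937/51428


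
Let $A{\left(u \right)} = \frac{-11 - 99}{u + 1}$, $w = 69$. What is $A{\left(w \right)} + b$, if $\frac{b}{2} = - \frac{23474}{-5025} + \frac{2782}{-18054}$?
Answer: $\frac{789924299}{105841575} \approx 7.4633$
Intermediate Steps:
$A{\left(u \right)} = - \frac{110}{1 + u}$
$b = \frac{136606682}{15120225}$ ($b = 2 \left(- \frac{23474}{-5025} + \frac{2782}{-18054}\right) = 2 \left(\left(-23474\right) \left(- \frac{1}{5025}\right) + 2782 \left(- \frac{1}{18054}\right)\right) = 2 \left(\frac{23474}{5025} - \frac{1391}{9027}\right) = 2 \cdot \frac{68303341}{15120225} = \frac{136606682}{15120225} \approx 9.0347$)
$A{\left(w \right)} + b = - \frac{110}{1 + 69} + \frac{136606682}{15120225} = - \frac{110}{70} + \frac{136606682}{15120225} = \left(-110\right) \frac{1}{70} + \frac{136606682}{15120225} = - \frac{11}{7} + \frac{136606682}{15120225} = \frac{789924299}{105841575}$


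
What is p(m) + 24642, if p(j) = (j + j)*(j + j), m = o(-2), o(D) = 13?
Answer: 25318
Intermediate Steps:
m = 13
p(j) = 4*j² (p(j) = (2*j)*(2*j) = 4*j²)
p(m) + 24642 = 4*13² + 24642 = 4*169 + 24642 = 676 + 24642 = 25318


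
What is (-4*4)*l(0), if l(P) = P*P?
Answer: 0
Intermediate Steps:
l(P) = P**2
(-4*4)*l(0) = -4*4*0**2 = -16*0 = 0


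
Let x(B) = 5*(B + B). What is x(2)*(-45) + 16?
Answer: -884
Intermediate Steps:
x(B) = 10*B (x(B) = 5*(2*B) = 10*B)
x(2)*(-45) + 16 = (10*2)*(-45) + 16 = 20*(-45) + 16 = -900 + 16 = -884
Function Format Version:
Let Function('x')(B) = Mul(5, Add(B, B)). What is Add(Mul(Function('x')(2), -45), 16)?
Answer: -884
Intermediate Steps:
Function('x')(B) = Mul(10, B) (Function('x')(B) = Mul(5, Mul(2, B)) = Mul(10, B))
Add(Mul(Function('x')(2), -45), 16) = Add(Mul(Mul(10, 2), -45), 16) = Add(Mul(20, -45), 16) = Add(-900, 16) = -884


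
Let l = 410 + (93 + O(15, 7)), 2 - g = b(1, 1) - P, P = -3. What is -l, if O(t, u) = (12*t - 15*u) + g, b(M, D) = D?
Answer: -576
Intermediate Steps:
g = -2 (g = 2 - (1 - 1*(-3)) = 2 - (1 + 3) = 2 - 1*4 = 2 - 4 = -2)
O(t, u) = -2 - 15*u + 12*t (O(t, u) = (12*t - 15*u) - 2 = (-15*u + 12*t) - 2 = -2 - 15*u + 12*t)
l = 576 (l = 410 + (93 + (-2 - 15*7 + 12*15)) = 410 + (93 + (-2 - 105 + 180)) = 410 + (93 + 73) = 410 + 166 = 576)
-l = -1*576 = -576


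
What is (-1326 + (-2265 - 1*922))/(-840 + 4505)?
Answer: -4513/3665 ≈ -1.2314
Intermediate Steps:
(-1326 + (-2265 - 1*922))/(-840 + 4505) = (-1326 + (-2265 - 922))/3665 = (-1326 - 3187)*(1/3665) = -4513*1/3665 = -4513/3665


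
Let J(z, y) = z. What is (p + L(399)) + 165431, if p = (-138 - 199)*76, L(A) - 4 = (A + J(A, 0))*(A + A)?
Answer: 776627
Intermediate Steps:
L(A) = 4 + 4*A² (L(A) = 4 + (A + A)*(A + A) = 4 + (2*A)*(2*A) = 4 + 4*A²)
p = -25612 (p = -337*76 = -25612)
(p + L(399)) + 165431 = (-25612 + (4 + 4*399²)) + 165431 = (-25612 + (4 + 4*159201)) + 165431 = (-25612 + (4 + 636804)) + 165431 = (-25612 + 636808) + 165431 = 611196 + 165431 = 776627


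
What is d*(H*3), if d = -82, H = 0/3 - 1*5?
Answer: 1230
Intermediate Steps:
H = -5 (H = 0*(⅓) - 5 = 0 - 5 = -5)
d*(H*3) = -(-410)*3 = -82*(-15) = 1230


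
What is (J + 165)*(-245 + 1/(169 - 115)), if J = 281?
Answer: -2950067/27 ≈ -1.0926e+5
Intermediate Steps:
(J + 165)*(-245 + 1/(169 - 115)) = (281 + 165)*(-245 + 1/(169 - 115)) = 446*(-245 + 1/54) = 446*(-13229/54) = -2950067/27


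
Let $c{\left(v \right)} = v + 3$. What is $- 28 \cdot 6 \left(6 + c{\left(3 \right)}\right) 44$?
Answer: $-88704$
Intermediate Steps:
$c{\left(v \right)} = 3 + v$
$- 28 \cdot 6 \left(6 + c{\left(3 \right)}\right) 44 = - 28 \cdot 6 \left(6 + \left(3 + 3\right)\right) 44 = - 28 \cdot 6 \left(6 + 6\right) 44 = - 28 \cdot 6 \cdot 12 \cdot 44 = \left(-28\right) 72 \cdot 44 = \left(-2016\right) 44 = -88704$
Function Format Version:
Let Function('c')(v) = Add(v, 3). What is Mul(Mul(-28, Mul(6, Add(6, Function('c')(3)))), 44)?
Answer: -88704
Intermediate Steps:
Function('c')(v) = Add(3, v)
Mul(Mul(-28, Mul(6, Add(6, Function('c')(3)))), 44) = Mul(Mul(-28, Mul(6, Add(6, Add(3, 3)))), 44) = Mul(Mul(-28, Mul(6, Add(6, 6))), 44) = Mul(Mul(-28, Mul(6, 12)), 44) = Mul(Mul(-28, 72), 44) = Mul(-2016, 44) = -88704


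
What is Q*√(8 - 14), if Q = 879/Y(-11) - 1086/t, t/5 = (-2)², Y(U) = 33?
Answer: -3043*I*√6/110 ≈ -67.762*I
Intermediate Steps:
t = 20 (t = 5*(-2)² = 5*4 = 20)
Q = -3043/110 (Q = 879/33 - 1086/20 = 879*(1/33) - 1086*1/20 = 293/11 - 543/10 = -3043/110 ≈ -27.664)
Q*√(8 - 14) = -3043*√(8 - 14)/110 = -3043*I*√6/110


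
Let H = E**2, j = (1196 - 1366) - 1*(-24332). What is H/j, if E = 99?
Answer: 3267/8054 ≈ 0.40564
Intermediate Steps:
j = 24162 (j = -170 + 24332 = 24162)
H = 9801 (H = 99**2 = 9801)
H/j = 9801/24162 = 9801*(1/24162) = 3267/8054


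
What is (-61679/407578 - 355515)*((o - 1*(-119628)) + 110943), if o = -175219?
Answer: -4010256671762924/203789 ≈ -1.9678e+10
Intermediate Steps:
(-61679/407578 - 355515)*((o - 1*(-119628)) + 110943) = (-61679/407578 - 355515)*((-175219 - 1*(-119628)) + 110943) = (-61679*1/407578 - 355515)*((-175219 + 119628) + 110943) = (-61679/407578 - 355515)*(-55591 + 110943) = -144900154349/407578*55352 = -4010256671762924/203789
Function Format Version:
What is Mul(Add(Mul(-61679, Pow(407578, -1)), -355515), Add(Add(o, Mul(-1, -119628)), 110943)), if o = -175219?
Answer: Rational(-4010256671762924, 203789) ≈ -1.9678e+10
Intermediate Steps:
Mul(Add(Mul(-61679, Pow(407578, -1)), -355515), Add(Add(o, Mul(-1, -119628)), 110943)) = Mul(Add(Mul(-61679, Pow(407578, -1)), -355515), Add(Add(-175219, Mul(-1, -119628)), 110943)) = Mul(Add(Mul(-61679, Rational(1, 407578)), -355515), Add(Add(-175219, 119628), 110943)) = Mul(Add(Rational(-61679, 407578), -355515), Add(-55591, 110943)) = Mul(Rational(-144900154349, 407578), 55352) = Rational(-4010256671762924, 203789)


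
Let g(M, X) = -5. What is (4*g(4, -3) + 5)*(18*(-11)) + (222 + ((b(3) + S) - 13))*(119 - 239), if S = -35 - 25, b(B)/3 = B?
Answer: -15990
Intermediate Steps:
b(B) = 3*B
S = -60
(4*g(4, -3) + 5)*(18*(-11)) + (222 + ((b(3) + S) - 13))*(119 - 239) = (4*(-5) + 5)*(18*(-11)) + (222 + ((3*3 - 60) - 13))*(119 - 239) = (-20 + 5)*(-198) + (222 + ((9 - 60) - 13))*(-120) = -15*(-198) + (222 + (-51 - 13))*(-120) = 2970 + (222 - 64)*(-120) = 2970 + 158*(-120) = 2970 - 18960 = -15990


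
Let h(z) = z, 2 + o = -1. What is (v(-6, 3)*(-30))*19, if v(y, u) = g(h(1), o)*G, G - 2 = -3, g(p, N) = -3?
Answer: -1710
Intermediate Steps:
o = -3 (o = -2 - 1 = -3)
G = -1 (G = 2 - 3 = -1)
v(y, u) = 3 (v(y, u) = -3*(-1) = 3)
(v(-6, 3)*(-30))*19 = (3*(-30))*19 = -90*19 = -1710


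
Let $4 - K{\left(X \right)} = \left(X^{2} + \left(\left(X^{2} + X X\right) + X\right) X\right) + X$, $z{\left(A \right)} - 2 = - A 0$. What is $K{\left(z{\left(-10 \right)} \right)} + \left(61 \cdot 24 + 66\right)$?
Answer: $1508$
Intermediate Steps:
$z{\left(A \right)} = 2$ ($z{\left(A \right)} = 2 + - A 0 = 2 + 0 = 2$)
$K{\left(X \right)} = 4 - X - X^{2} - X \left(X + 2 X^{2}\right)$ ($K{\left(X \right)} = 4 - \left(\left(X^{2} + \left(\left(X^{2} + X X\right) + X\right) X\right) + X\right) = 4 - \left(\left(X^{2} + \left(\left(X^{2} + X^{2}\right) + X\right) X\right) + X\right) = 4 - \left(\left(X^{2} + \left(2 X^{2} + X\right) X\right) + X\right) = 4 - \left(\left(X^{2} + \left(X + 2 X^{2}\right) X\right) + X\right) = 4 - \left(\left(X^{2} + X \left(X + 2 X^{2}\right)\right) + X\right) = 4 - \left(X + X^{2} + X \left(X + 2 X^{2}\right)\right) = 4 - X - X^{2} - X \left(X + 2 X^{2}\right)$)
$K{\left(z{\left(-10 \right)} \right)} + \left(61 \cdot 24 + 66\right) = \left(4 - 2 - 2 \cdot 2^{2} - 2 \cdot 2^{3}\right) + \left(61 \cdot 24 + 66\right) = \left(4 - 2 - 8 - 16\right) + \left(1464 + 66\right) = \left(4 - 2 - 8 - 16\right) + 1530 = -22 + 1530 = 1508$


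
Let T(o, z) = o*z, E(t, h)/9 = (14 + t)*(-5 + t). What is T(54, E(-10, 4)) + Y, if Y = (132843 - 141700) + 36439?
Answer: -1578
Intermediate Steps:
E(t, h) = 9*(-5 + t)*(14 + t) (E(t, h) = 9*((14 + t)*(-5 + t)) = 9*((-5 + t)*(14 + t)) = 9*(-5 + t)*(14 + t))
Y = 27582 (Y = -8857 + 36439 = 27582)
T(54, E(-10, 4)) + Y = 54*(-630 + 9*(-10)**2 + 81*(-10)) + 27582 = 54*(-630 + 9*100 - 810) + 27582 = 54*(-630 + 900 - 810) + 27582 = 54*(-540) + 27582 = -29160 + 27582 = -1578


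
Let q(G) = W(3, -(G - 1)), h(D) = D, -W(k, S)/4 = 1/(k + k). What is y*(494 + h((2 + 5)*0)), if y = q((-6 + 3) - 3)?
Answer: -988/3 ≈ -329.33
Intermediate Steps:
W(k, S) = -2/k (W(k, S) = -4/(k + k) = -4*1/(2*k) = -2/k)
q(G) = -⅔ (q(G) = -2/3 = -2*⅓ = -⅔)
y = -⅔ ≈ -0.66667
y*(494 + h((2 + 5)*0)) = -2*(494 + (2 + 5)*0)/3 = -2*(494 + 7*0)/3 = -2*(494 + 0)/3 = -⅔*494 = -988/3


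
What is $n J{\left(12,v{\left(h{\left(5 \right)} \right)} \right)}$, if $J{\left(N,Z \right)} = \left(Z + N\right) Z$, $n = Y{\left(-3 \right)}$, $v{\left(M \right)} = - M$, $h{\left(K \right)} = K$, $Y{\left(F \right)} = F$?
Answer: $105$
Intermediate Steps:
$n = -3$
$J{\left(N,Z \right)} = Z \left(N + Z\right)$ ($J{\left(N,Z \right)} = \left(N + Z\right) Z = Z \left(N + Z\right)$)
$n J{\left(12,v{\left(h{\left(5 \right)} \right)} \right)} = - 3 \left(-1\right) 5 \left(12 - 5\right) = - 3 \left(- 5 \left(12 - 5\right)\right) = - 3 \left(\left(-5\right) 7\right) = \left(-3\right) \left(-35\right) = 105$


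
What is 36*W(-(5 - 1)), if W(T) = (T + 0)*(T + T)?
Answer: 1152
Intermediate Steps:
W(T) = 2*T² (W(T) = T*(2*T) = 2*T²)
36*W(-(5 - 1)) = 36*(2*(-(5 - 1))²) = 36*(2*(-1*4)²) = 36*(2*(-4)²) = 36*(2*16) = 36*32 = 1152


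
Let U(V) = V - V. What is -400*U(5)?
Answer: 0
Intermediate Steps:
U(V) = 0
-400*U(5) = -400*0 = 0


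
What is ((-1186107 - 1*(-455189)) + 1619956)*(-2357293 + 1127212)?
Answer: -1093588752078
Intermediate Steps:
((-1186107 - 1*(-455189)) + 1619956)*(-2357293 + 1127212) = ((-1186107 + 455189) + 1619956)*(-1230081) = (-730918 + 1619956)*(-1230081) = 889038*(-1230081) = -1093588752078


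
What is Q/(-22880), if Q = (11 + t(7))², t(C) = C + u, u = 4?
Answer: -11/520 ≈ -0.021154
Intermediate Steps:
t(C) = 4 + C (t(C) = C + 4 = 4 + C)
Q = 484 (Q = (11 + (4 + 7))² = (11 + 11)² = 22² = 484)
Q/(-22880) = 484/(-22880) = 484*(-1/22880) = -11/520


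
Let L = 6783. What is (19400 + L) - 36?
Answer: 26147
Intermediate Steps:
(19400 + L) - 36 = (19400 + 6783) - 36 = 26183 - 36 = 26147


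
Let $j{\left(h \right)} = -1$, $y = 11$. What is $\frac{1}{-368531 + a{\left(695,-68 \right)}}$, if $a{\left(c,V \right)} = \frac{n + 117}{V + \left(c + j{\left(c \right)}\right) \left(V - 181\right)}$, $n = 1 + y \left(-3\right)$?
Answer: $- \frac{172874}{63709428179} \approx -2.7135 \cdot 10^{-6}$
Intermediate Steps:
$n = -32$ ($n = 1 + 11 \left(-3\right) = 1 - 33 = -32$)
$a{\left(c,V \right)} = \frac{85}{V + \left(-1 + c\right) \left(-181 + V\right)}$ ($a{\left(c,V \right)} = \frac{-32 + 117}{V + \left(c - 1\right) \left(V - 181\right)} = \frac{85}{V + \left(-1 + c\right) \left(-181 + V\right)}$)
$\frac{1}{-368531 + a{\left(695,-68 \right)}} = \frac{1}{-368531 + \frac{85}{181 - 125795 - 47260}} = \frac{1}{-368531 + \frac{85}{-172874}} = \frac{1}{-368531 + 85 \left(- \frac{1}{172874}\right)} = \frac{1}{-368531 - \frac{85}{172874}} = \frac{1}{- \frac{63709428179}{172874}} = - \frac{172874}{63709428179}$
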